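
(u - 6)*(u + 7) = u^2 + u - 42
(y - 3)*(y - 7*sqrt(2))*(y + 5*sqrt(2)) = y^3 - 3*y^2 - 2*sqrt(2)*y^2 - 70*y + 6*sqrt(2)*y + 210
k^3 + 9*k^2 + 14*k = k*(k + 2)*(k + 7)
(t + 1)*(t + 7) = t^2 + 8*t + 7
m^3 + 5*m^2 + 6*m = m*(m + 2)*(m + 3)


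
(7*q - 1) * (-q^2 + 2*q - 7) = -7*q^3 + 15*q^2 - 51*q + 7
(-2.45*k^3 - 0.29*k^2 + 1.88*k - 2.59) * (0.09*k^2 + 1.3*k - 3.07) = -0.2205*k^5 - 3.2111*k^4 + 7.3137*k^3 + 3.1012*k^2 - 9.1386*k + 7.9513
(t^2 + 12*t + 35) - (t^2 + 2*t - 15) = 10*t + 50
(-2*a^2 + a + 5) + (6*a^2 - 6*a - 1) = 4*a^2 - 5*a + 4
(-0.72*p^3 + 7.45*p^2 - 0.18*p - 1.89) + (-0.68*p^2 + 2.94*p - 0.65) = -0.72*p^3 + 6.77*p^2 + 2.76*p - 2.54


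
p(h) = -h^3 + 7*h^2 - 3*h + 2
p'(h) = -3*h^2 + 14*h - 3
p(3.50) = 34.38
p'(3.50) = 9.25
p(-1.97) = 42.72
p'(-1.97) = -42.22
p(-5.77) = 444.46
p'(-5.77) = -183.66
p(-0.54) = 5.82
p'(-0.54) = -11.43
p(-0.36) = 4.03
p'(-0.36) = -8.43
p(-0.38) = 4.21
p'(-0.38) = -8.75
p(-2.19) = 52.65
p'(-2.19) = -48.05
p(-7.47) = 831.85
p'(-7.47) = -274.98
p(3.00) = 29.00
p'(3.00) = 12.00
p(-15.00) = 4997.00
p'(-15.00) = -888.00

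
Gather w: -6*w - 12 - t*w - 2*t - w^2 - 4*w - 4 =-2*t - w^2 + w*(-t - 10) - 16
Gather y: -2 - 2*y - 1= -2*y - 3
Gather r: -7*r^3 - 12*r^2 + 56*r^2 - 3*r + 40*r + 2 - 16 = -7*r^3 + 44*r^2 + 37*r - 14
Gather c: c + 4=c + 4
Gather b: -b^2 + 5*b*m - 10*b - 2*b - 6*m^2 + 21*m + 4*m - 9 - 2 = -b^2 + b*(5*m - 12) - 6*m^2 + 25*m - 11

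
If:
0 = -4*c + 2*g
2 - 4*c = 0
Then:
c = 1/2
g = 1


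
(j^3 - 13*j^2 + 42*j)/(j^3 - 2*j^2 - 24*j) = (j - 7)/(j + 4)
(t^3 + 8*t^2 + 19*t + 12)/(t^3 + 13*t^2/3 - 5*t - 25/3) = 3*(t^2 + 7*t + 12)/(3*t^2 + 10*t - 25)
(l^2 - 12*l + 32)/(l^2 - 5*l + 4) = (l - 8)/(l - 1)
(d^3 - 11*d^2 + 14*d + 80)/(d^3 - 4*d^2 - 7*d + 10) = (d - 8)/(d - 1)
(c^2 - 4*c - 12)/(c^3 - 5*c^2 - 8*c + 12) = 1/(c - 1)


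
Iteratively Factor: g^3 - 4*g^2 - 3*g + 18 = (g - 3)*(g^2 - g - 6) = (g - 3)^2*(g + 2)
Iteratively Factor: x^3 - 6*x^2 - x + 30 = (x - 3)*(x^2 - 3*x - 10) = (x - 3)*(x + 2)*(x - 5)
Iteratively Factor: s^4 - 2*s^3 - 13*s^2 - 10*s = (s + 2)*(s^3 - 4*s^2 - 5*s) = s*(s + 2)*(s^2 - 4*s - 5) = s*(s + 1)*(s + 2)*(s - 5)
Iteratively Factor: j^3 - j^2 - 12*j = (j - 4)*(j^2 + 3*j) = (j - 4)*(j + 3)*(j)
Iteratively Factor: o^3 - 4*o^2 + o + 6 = (o - 2)*(o^2 - 2*o - 3) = (o - 3)*(o - 2)*(o + 1)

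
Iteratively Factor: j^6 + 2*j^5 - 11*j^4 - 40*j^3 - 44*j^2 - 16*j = (j + 2)*(j^5 - 11*j^3 - 18*j^2 - 8*j) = (j - 4)*(j + 2)*(j^4 + 4*j^3 + 5*j^2 + 2*j) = (j - 4)*(j + 1)*(j + 2)*(j^3 + 3*j^2 + 2*j) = (j - 4)*(j + 1)^2*(j + 2)*(j^2 + 2*j) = (j - 4)*(j + 1)^2*(j + 2)^2*(j)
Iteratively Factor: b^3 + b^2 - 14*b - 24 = (b + 3)*(b^2 - 2*b - 8) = (b - 4)*(b + 3)*(b + 2)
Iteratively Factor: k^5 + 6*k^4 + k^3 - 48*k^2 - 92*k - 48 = (k + 2)*(k^4 + 4*k^3 - 7*k^2 - 34*k - 24) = (k + 2)^2*(k^3 + 2*k^2 - 11*k - 12) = (k + 2)^2*(k + 4)*(k^2 - 2*k - 3) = (k - 3)*(k + 2)^2*(k + 4)*(k + 1)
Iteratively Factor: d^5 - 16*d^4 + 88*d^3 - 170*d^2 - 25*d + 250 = (d - 5)*(d^4 - 11*d^3 + 33*d^2 - 5*d - 50) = (d - 5)*(d + 1)*(d^3 - 12*d^2 + 45*d - 50) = (d - 5)*(d - 2)*(d + 1)*(d^2 - 10*d + 25) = (d - 5)^2*(d - 2)*(d + 1)*(d - 5)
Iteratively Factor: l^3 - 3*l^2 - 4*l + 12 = (l - 3)*(l^2 - 4) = (l - 3)*(l + 2)*(l - 2)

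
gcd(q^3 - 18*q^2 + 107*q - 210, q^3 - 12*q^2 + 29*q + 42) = q^2 - 13*q + 42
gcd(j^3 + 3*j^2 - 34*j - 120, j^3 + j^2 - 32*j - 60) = j^2 - j - 30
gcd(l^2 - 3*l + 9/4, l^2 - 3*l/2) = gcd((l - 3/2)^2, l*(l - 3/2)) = l - 3/2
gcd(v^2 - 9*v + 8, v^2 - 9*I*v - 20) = 1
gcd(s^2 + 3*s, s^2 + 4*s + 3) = s + 3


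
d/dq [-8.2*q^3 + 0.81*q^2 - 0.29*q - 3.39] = -24.6*q^2 + 1.62*q - 0.29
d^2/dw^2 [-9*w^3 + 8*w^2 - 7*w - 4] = 16 - 54*w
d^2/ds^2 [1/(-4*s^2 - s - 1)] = 2*(16*s^2 + 4*s - (8*s + 1)^2 + 4)/(4*s^2 + s + 1)^3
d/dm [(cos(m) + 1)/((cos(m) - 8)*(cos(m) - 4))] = (cos(m)^2 + 2*cos(m) - 44)*sin(m)/((cos(m) - 8)^2*(cos(m) - 4)^2)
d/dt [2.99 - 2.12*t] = -2.12000000000000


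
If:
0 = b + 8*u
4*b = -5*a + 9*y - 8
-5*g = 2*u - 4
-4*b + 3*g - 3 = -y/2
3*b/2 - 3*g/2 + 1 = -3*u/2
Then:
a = 1322/495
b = 16/99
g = 80/99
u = -2/99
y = 22/9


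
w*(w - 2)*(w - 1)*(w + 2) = w^4 - w^3 - 4*w^2 + 4*w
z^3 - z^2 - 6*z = z*(z - 3)*(z + 2)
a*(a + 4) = a^2 + 4*a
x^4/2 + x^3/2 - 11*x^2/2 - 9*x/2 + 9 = (x/2 + 1)*(x - 3)*(x - 1)*(x + 3)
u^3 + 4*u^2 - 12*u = u*(u - 2)*(u + 6)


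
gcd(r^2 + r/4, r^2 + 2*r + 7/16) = r + 1/4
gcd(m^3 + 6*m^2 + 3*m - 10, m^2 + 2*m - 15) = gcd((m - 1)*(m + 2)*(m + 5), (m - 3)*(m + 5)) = m + 5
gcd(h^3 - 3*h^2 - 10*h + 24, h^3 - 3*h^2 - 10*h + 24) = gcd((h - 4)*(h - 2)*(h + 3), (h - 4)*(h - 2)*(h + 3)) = h^3 - 3*h^2 - 10*h + 24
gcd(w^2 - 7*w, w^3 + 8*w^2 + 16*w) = w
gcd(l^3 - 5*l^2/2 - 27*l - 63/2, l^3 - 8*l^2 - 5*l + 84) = l^2 - 4*l - 21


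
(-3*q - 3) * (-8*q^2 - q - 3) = 24*q^3 + 27*q^2 + 12*q + 9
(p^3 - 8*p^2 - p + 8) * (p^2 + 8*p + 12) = p^5 - 53*p^3 - 96*p^2 + 52*p + 96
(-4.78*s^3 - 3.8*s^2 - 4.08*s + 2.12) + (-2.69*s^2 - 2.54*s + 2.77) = -4.78*s^3 - 6.49*s^2 - 6.62*s + 4.89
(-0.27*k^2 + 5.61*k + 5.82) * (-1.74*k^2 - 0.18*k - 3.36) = 0.4698*k^4 - 9.7128*k^3 - 10.2294*k^2 - 19.8972*k - 19.5552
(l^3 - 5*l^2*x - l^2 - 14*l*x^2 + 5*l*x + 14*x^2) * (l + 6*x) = l^4 + l^3*x - l^3 - 44*l^2*x^2 - l^2*x - 84*l*x^3 + 44*l*x^2 + 84*x^3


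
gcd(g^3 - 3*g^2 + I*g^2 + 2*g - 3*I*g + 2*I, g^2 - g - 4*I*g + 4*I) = g - 1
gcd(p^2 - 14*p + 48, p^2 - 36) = p - 6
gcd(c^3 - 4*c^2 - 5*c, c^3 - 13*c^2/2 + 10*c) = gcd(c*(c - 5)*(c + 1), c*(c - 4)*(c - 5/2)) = c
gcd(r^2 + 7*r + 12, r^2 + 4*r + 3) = r + 3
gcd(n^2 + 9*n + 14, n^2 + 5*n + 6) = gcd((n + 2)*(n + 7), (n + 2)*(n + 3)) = n + 2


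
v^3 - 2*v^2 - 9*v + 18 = (v - 3)*(v - 2)*(v + 3)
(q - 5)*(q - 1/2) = q^2 - 11*q/2 + 5/2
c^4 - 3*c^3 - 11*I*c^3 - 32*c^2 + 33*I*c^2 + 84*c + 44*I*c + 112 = (c - 4)*(c + 1)*(c - 7*I)*(c - 4*I)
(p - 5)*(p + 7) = p^2 + 2*p - 35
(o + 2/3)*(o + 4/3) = o^2 + 2*o + 8/9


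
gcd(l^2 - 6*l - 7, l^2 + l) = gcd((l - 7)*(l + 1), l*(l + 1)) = l + 1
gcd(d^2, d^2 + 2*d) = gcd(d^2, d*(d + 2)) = d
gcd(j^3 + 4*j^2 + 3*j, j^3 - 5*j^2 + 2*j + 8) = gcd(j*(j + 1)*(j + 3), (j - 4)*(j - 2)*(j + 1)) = j + 1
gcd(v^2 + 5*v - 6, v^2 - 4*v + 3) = v - 1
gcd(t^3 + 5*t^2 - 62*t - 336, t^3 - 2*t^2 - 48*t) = t^2 - 2*t - 48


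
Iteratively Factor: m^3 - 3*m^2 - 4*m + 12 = (m - 3)*(m^2 - 4) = (m - 3)*(m - 2)*(m + 2)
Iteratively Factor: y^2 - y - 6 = (y + 2)*(y - 3)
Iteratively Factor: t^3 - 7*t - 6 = (t + 2)*(t^2 - 2*t - 3) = (t + 1)*(t + 2)*(t - 3)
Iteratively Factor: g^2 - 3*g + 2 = (g - 1)*(g - 2)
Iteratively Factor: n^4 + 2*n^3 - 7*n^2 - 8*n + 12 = (n - 1)*(n^3 + 3*n^2 - 4*n - 12) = (n - 2)*(n - 1)*(n^2 + 5*n + 6) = (n - 2)*(n - 1)*(n + 2)*(n + 3)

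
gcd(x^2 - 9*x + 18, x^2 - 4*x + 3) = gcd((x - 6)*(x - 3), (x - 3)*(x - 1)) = x - 3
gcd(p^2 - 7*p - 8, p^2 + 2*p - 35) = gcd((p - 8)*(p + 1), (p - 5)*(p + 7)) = 1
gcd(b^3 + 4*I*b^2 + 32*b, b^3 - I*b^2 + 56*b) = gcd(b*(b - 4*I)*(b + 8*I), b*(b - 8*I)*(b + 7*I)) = b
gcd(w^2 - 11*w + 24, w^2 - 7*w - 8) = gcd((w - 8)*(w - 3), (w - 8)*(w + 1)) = w - 8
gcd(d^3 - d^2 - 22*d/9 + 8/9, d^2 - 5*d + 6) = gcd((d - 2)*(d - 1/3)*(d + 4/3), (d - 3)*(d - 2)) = d - 2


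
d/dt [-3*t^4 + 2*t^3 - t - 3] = -12*t^3 + 6*t^2 - 1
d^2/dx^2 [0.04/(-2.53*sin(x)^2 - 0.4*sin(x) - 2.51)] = (1.024144*sin(x)^4 + 0.12144*sin(x)^3 - 2.545864*sin(x)^2 - 0.28304*sin(x) + 0.495224)/(2.53*sin(x)^2 + 0.4*sin(x) + 2.51)^3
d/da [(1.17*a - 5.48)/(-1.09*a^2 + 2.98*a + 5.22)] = (1.2753*a^2 - 11.9464*a + 22.4378)/(1.1881*a^4 - 6.4964*a^3 - 2.4992*a^2 + 31.1112*a + 27.2484)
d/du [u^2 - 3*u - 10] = 2*u - 3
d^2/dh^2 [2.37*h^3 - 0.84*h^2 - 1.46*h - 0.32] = 14.22*h - 1.68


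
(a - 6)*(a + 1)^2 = a^3 - 4*a^2 - 11*a - 6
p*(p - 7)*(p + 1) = p^3 - 6*p^2 - 7*p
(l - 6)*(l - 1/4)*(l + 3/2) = l^3 - 19*l^2/4 - 63*l/8 + 9/4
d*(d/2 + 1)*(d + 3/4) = d^3/2 + 11*d^2/8 + 3*d/4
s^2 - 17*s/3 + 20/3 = (s - 4)*(s - 5/3)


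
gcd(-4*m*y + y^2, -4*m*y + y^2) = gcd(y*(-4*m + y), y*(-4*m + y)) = -4*m*y + y^2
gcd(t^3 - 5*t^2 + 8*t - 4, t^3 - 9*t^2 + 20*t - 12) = t^2 - 3*t + 2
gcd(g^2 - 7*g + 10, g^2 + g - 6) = g - 2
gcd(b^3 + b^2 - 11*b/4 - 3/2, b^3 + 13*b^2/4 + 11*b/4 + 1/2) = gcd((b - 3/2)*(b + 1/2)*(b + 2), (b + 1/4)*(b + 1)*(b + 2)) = b + 2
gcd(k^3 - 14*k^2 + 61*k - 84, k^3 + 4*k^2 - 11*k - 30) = k - 3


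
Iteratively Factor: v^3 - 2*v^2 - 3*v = (v)*(v^2 - 2*v - 3) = v*(v - 3)*(v + 1)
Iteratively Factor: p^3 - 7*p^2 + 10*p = (p)*(p^2 - 7*p + 10) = p*(p - 5)*(p - 2)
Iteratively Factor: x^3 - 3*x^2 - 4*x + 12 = (x - 2)*(x^2 - x - 6) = (x - 2)*(x + 2)*(x - 3)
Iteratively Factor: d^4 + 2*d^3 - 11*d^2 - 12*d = (d - 3)*(d^3 + 5*d^2 + 4*d) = d*(d - 3)*(d^2 + 5*d + 4) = d*(d - 3)*(d + 1)*(d + 4)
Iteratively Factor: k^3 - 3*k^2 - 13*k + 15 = (k + 3)*(k^2 - 6*k + 5) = (k - 1)*(k + 3)*(k - 5)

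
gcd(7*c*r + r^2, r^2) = r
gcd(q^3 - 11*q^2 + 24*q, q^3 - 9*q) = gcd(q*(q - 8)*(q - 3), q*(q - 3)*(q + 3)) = q^2 - 3*q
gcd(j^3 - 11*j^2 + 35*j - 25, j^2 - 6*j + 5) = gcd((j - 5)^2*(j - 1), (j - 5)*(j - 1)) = j^2 - 6*j + 5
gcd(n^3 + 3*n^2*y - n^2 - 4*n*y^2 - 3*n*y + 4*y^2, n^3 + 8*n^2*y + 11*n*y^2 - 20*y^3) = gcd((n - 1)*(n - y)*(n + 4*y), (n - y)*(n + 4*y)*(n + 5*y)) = -n^2 - 3*n*y + 4*y^2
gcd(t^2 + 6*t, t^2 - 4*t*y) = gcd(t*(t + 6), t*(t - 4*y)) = t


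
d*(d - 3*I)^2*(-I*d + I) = -I*d^4 - 6*d^3 + I*d^3 + 6*d^2 + 9*I*d^2 - 9*I*d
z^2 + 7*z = z*(z + 7)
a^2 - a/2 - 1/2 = (a - 1)*(a + 1/2)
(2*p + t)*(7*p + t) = 14*p^2 + 9*p*t + t^2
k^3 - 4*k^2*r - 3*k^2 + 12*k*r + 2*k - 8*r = (k - 2)*(k - 1)*(k - 4*r)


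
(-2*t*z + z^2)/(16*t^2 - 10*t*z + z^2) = z/(-8*t + z)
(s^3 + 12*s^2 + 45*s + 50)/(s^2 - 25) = (s^2 + 7*s + 10)/(s - 5)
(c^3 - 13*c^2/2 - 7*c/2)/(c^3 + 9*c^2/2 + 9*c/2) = (2*c^2 - 13*c - 7)/(2*c^2 + 9*c + 9)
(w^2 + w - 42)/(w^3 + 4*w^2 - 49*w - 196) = (w - 6)/(w^2 - 3*w - 28)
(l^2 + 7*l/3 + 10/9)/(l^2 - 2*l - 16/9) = (3*l + 5)/(3*l - 8)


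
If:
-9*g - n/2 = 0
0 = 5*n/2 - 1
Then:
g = -1/45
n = 2/5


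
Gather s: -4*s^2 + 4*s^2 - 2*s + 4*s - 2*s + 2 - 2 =0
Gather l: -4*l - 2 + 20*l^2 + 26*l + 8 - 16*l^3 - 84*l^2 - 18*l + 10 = -16*l^3 - 64*l^2 + 4*l + 16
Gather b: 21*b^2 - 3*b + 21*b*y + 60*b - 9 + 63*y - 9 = 21*b^2 + b*(21*y + 57) + 63*y - 18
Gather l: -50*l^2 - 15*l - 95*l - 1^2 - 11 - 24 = -50*l^2 - 110*l - 36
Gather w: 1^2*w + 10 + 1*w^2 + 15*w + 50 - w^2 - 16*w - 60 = 0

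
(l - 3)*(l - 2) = l^2 - 5*l + 6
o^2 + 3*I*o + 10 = (o - 2*I)*(o + 5*I)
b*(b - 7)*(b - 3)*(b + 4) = b^4 - 6*b^3 - 19*b^2 + 84*b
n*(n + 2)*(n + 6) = n^3 + 8*n^2 + 12*n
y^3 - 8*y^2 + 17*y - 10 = (y - 5)*(y - 2)*(y - 1)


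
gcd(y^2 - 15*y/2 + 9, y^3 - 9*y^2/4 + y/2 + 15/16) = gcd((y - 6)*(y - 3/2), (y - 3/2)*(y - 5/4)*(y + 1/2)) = y - 3/2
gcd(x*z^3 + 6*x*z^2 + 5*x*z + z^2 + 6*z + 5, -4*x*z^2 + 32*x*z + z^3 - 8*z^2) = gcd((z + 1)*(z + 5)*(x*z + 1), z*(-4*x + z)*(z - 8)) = 1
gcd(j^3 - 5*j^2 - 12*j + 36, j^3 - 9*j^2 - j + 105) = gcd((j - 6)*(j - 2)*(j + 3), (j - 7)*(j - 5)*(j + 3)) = j + 3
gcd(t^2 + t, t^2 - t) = t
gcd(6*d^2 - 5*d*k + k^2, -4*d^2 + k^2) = 2*d - k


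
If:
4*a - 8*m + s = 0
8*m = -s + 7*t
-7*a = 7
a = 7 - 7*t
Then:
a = -1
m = 1/4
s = 6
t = 8/7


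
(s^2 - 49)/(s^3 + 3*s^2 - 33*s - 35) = (s - 7)/(s^2 - 4*s - 5)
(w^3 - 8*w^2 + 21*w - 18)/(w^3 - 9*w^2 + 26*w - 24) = (w - 3)/(w - 4)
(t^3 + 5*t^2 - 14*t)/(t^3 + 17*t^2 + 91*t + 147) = t*(t - 2)/(t^2 + 10*t + 21)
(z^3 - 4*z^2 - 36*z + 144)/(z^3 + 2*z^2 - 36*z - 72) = (z - 4)/(z + 2)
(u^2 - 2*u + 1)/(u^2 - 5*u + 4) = (u - 1)/(u - 4)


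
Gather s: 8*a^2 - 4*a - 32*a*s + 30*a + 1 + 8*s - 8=8*a^2 + 26*a + s*(8 - 32*a) - 7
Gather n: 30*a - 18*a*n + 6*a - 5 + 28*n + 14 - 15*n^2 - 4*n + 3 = 36*a - 15*n^2 + n*(24 - 18*a) + 12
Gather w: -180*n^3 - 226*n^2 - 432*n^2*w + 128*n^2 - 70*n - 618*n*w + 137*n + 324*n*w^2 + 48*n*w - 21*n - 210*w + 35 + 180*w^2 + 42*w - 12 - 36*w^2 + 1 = -180*n^3 - 98*n^2 + 46*n + w^2*(324*n + 144) + w*(-432*n^2 - 570*n - 168) + 24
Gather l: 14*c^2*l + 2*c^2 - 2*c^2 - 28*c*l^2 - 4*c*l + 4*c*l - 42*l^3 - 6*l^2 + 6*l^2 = 14*c^2*l - 28*c*l^2 - 42*l^3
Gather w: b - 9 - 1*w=b - w - 9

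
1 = 1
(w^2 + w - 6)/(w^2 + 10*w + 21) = (w - 2)/(w + 7)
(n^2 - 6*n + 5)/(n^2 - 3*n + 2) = (n - 5)/(n - 2)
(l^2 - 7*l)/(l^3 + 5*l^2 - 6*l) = (l - 7)/(l^2 + 5*l - 6)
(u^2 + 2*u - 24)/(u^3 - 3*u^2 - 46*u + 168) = (u + 6)/(u^2 + u - 42)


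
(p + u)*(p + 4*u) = p^2 + 5*p*u + 4*u^2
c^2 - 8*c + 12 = (c - 6)*(c - 2)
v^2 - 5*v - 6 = (v - 6)*(v + 1)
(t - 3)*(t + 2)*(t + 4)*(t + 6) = t^4 + 9*t^3 + 8*t^2 - 84*t - 144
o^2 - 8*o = o*(o - 8)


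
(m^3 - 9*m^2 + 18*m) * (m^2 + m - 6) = m^5 - 8*m^4 + 3*m^3 + 72*m^2 - 108*m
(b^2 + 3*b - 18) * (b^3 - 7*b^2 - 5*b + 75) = b^5 - 4*b^4 - 44*b^3 + 186*b^2 + 315*b - 1350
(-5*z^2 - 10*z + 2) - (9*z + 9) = -5*z^2 - 19*z - 7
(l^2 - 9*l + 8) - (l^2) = 8 - 9*l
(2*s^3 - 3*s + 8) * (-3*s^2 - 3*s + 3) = -6*s^5 - 6*s^4 + 15*s^3 - 15*s^2 - 33*s + 24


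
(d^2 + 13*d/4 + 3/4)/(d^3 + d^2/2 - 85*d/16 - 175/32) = 8*(4*d^2 + 13*d + 3)/(32*d^3 + 16*d^2 - 170*d - 175)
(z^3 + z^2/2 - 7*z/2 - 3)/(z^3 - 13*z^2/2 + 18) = (z + 1)/(z - 6)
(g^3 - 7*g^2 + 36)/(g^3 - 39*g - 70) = (g^2 - 9*g + 18)/(g^2 - 2*g - 35)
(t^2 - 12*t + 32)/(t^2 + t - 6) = (t^2 - 12*t + 32)/(t^2 + t - 6)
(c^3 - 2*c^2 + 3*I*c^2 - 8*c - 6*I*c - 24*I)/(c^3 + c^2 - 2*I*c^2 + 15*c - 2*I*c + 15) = (c^2 - 2*c - 8)/(c^2 + c*(1 - 5*I) - 5*I)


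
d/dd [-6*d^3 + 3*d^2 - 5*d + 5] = -18*d^2 + 6*d - 5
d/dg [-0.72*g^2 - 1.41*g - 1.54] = -1.44*g - 1.41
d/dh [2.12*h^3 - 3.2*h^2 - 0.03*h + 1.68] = 6.36*h^2 - 6.4*h - 0.03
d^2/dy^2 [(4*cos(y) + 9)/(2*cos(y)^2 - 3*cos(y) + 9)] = (144*sin(y)^4*cos(y) + 168*sin(y)^4 + 339*sin(y)^2 + 1691*cos(y)/2 - 249*cos(3*y)/2 - 8*cos(5*y) - 561)/(2*sin(y)^2 + 3*cos(y) - 11)^3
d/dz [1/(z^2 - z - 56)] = (1 - 2*z)/(-z^2 + z + 56)^2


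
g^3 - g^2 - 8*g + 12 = (g - 2)^2*(g + 3)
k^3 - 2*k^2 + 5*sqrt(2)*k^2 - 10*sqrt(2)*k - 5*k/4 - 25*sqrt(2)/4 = (k - 5/2)*(k + 1/2)*(k + 5*sqrt(2))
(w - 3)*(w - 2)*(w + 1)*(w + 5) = w^4 + w^3 - 19*w^2 + 11*w + 30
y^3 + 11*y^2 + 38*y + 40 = (y + 2)*(y + 4)*(y + 5)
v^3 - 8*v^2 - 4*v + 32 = (v - 8)*(v - 2)*(v + 2)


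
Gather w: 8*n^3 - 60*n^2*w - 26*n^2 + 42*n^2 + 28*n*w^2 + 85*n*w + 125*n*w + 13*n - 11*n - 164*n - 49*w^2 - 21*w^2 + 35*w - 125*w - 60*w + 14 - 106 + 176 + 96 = 8*n^3 + 16*n^2 - 162*n + w^2*(28*n - 70) + w*(-60*n^2 + 210*n - 150) + 180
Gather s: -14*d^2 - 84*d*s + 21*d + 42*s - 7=-14*d^2 + 21*d + s*(42 - 84*d) - 7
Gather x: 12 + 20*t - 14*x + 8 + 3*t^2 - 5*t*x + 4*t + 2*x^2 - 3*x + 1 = 3*t^2 + 24*t + 2*x^2 + x*(-5*t - 17) + 21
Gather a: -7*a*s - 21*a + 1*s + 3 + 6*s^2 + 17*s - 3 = a*(-7*s - 21) + 6*s^2 + 18*s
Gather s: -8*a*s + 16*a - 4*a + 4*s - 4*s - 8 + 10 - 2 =-8*a*s + 12*a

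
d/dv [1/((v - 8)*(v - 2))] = 2*(5 - v)/(v^4 - 20*v^3 + 132*v^2 - 320*v + 256)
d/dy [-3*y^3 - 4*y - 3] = -9*y^2 - 4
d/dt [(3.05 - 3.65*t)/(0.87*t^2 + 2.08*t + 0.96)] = (3.1755*t^2 - 5.307*t - 9.848)/(0.7569*t^4 + 3.6192*t^3 + 5.9968*t^2 + 3.9936*t + 0.9216)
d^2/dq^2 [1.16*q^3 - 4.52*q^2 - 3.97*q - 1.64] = 6.96*q - 9.04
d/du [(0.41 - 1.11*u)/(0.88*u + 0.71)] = (-1.011032*u - 0.815719)/(0.88*u + 0.71)^3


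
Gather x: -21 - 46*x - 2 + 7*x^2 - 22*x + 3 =7*x^2 - 68*x - 20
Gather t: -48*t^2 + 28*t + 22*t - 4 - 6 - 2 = -48*t^2 + 50*t - 12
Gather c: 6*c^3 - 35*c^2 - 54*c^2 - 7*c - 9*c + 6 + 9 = 6*c^3 - 89*c^2 - 16*c + 15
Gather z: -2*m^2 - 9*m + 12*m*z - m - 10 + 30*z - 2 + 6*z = -2*m^2 - 10*m + z*(12*m + 36) - 12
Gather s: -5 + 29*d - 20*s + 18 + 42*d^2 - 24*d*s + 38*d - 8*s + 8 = 42*d^2 + 67*d + s*(-24*d - 28) + 21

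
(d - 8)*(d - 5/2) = d^2 - 21*d/2 + 20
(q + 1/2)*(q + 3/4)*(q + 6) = q^3 + 29*q^2/4 + 63*q/8 + 9/4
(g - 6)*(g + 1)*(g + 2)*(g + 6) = g^4 + 3*g^3 - 34*g^2 - 108*g - 72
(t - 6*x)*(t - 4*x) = t^2 - 10*t*x + 24*x^2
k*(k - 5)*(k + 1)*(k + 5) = k^4 + k^3 - 25*k^2 - 25*k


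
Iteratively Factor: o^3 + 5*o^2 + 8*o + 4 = (o + 2)*(o^2 + 3*o + 2) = (o + 2)^2*(o + 1)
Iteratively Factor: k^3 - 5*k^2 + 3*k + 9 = (k - 3)*(k^2 - 2*k - 3) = (k - 3)*(k + 1)*(k - 3)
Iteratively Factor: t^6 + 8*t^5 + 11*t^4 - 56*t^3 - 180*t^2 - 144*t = (t + 4)*(t^5 + 4*t^4 - 5*t^3 - 36*t^2 - 36*t) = (t + 2)*(t + 4)*(t^4 + 2*t^3 - 9*t^2 - 18*t) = (t + 2)^2*(t + 4)*(t^3 - 9*t) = (t + 2)^2*(t + 3)*(t + 4)*(t^2 - 3*t) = (t - 3)*(t + 2)^2*(t + 3)*(t + 4)*(t)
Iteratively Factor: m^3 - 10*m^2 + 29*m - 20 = (m - 1)*(m^2 - 9*m + 20) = (m - 4)*(m - 1)*(m - 5)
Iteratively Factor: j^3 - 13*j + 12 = (j + 4)*(j^2 - 4*j + 3) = (j - 3)*(j + 4)*(j - 1)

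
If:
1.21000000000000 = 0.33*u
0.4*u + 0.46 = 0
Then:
No Solution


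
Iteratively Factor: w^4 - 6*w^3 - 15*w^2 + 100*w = (w + 4)*(w^3 - 10*w^2 + 25*w) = (w - 5)*(w + 4)*(w^2 - 5*w) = (w - 5)^2*(w + 4)*(w)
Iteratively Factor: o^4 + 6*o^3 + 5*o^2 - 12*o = (o + 3)*(o^3 + 3*o^2 - 4*o) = (o + 3)*(o + 4)*(o^2 - o) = (o - 1)*(o + 3)*(o + 4)*(o)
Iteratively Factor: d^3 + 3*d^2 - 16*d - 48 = (d + 3)*(d^2 - 16) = (d + 3)*(d + 4)*(d - 4)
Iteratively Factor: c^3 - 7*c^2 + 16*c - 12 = (c - 3)*(c^2 - 4*c + 4) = (c - 3)*(c - 2)*(c - 2)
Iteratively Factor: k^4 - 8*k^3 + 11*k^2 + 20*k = (k + 1)*(k^3 - 9*k^2 + 20*k) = k*(k + 1)*(k^2 - 9*k + 20) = k*(k - 5)*(k + 1)*(k - 4)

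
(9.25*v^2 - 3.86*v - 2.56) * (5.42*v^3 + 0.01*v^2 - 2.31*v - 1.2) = 50.135*v^5 - 20.8287*v^4 - 35.2813*v^3 - 2.209*v^2 + 10.5456*v + 3.072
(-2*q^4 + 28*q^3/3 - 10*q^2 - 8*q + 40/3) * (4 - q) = 2*q^5 - 52*q^4/3 + 142*q^3/3 - 32*q^2 - 136*q/3 + 160/3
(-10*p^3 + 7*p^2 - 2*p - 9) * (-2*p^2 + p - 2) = 20*p^5 - 24*p^4 + 31*p^3 + 2*p^2 - 5*p + 18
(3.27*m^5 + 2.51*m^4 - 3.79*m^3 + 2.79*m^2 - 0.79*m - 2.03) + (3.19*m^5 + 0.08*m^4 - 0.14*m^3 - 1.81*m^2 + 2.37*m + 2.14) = 6.46*m^5 + 2.59*m^4 - 3.93*m^3 + 0.98*m^2 + 1.58*m + 0.11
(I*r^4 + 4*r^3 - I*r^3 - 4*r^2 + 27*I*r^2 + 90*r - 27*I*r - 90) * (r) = I*r^5 + 4*r^4 - I*r^4 - 4*r^3 + 27*I*r^3 + 90*r^2 - 27*I*r^2 - 90*r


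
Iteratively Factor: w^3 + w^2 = (w)*(w^2 + w) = w^2*(w + 1)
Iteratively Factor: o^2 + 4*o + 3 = (o + 1)*(o + 3)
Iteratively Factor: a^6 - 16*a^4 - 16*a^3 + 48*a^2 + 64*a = (a + 2)*(a^5 - 2*a^4 - 12*a^3 + 8*a^2 + 32*a) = a*(a + 2)*(a^4 - 2*a^3 - 12*a^2 + 8*a + 32) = a*(a + 2)^2*(a^3 - 4*a^2 - 4*a + 16) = a*(a - 2)*(a + 2)^2*(a^2 - 2*a - 8) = a*(a - 4)*(a - 2)*(a + 2)^2*(a + 2)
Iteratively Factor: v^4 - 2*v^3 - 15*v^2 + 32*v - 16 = (v - 1)*(v^3 - v^2 - 16*v + 16) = (v - 1)^2*(v^2 - 16) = (v - 1)^2*(v + 4)*(v - 4)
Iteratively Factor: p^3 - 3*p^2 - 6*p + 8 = (p - 1)*(p^2 - 2*p - 8) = (p - 1)*(p + 2)*(p - 4)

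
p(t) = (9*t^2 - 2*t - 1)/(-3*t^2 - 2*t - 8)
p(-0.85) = -0.85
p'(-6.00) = 0.00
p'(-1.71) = 1.12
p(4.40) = -2.20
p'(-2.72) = 0.40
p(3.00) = -1.80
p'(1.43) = -0.86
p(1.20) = -0.65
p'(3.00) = -0.39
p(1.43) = -0.86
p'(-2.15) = 0.73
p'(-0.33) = 1.04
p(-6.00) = -3.22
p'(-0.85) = 1.73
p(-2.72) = -2.87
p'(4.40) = -0.20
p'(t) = (6*t + 2)*(9*t^2 - 2*t - 1)/(-3*t^2 - 2*t - 8)^2 + (18*t - 2)/(-3*t^2 - 2*t - 8)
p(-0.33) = -0.08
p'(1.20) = -0.93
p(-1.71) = -2.15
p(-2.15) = -2.56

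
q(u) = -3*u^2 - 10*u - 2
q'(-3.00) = 8.00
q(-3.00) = 1.00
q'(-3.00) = 8.00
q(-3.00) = 1.00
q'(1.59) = -19.54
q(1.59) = -25.48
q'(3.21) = -29.26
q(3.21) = -65.01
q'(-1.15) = -3.10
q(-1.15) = 5.53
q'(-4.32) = 15.92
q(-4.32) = -14.79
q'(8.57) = -61.42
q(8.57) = -308.03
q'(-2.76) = 6.56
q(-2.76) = 2.75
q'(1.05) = -16.30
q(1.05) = -15.81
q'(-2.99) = 7.94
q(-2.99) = 1.08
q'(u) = -6*u - 10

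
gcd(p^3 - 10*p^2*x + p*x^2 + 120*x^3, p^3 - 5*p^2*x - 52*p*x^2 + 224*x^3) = -p + 8*x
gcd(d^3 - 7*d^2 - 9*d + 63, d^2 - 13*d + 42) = d - 7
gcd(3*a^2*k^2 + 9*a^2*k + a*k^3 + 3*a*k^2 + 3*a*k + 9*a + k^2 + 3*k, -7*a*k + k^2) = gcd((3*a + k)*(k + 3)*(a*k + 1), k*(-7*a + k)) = 1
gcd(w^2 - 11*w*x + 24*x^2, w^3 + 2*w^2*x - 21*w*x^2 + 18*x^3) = -w + 3*x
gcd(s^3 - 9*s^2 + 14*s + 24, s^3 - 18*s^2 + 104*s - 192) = s^2 - 10*s + 24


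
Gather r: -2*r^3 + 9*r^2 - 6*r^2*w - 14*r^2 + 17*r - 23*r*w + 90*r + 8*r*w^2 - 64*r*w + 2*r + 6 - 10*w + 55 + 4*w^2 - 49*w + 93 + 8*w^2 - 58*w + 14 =-2*r^3 + r^2*(-6*w - 5) + r*(8*w^2 - 87*w + 109) + 12*w^2 - 117*w + 168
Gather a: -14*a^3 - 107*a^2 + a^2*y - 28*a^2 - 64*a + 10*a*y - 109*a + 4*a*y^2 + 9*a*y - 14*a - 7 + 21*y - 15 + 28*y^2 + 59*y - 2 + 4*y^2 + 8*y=-14*a^3 + a^2*(y - 135) + a*(4*y^2 + 19*y - 187) + 32*y^2 + 88*y - 24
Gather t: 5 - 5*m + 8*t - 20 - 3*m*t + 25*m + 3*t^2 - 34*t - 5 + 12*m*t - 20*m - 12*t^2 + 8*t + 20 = -9*t^2 + t*(9*m - 18)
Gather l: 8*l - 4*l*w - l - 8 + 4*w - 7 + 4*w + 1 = l*(7 - 4*w) + 8*w - 14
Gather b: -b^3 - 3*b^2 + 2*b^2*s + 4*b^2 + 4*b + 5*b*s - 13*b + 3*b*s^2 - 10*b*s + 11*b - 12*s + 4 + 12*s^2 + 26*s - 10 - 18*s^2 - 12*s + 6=-b^3 + b^2*(2*s + 1) + b*(3*s^2 - 5*s + 2) - 6*s^2 + 2*s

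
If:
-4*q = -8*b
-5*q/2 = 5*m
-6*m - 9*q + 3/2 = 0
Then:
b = 1/8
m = -1/8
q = 1/4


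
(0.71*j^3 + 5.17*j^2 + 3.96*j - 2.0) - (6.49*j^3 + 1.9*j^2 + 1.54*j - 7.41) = -5.78*j^3 + 3.27*j^2 + 2.42*j + 5.41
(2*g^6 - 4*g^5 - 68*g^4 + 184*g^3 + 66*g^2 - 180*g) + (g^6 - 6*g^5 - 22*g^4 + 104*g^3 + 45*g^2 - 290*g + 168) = 3*g^6 - 10*g^5 - 90*g^4 + 288*g^3 + 111*g^2 - 470*g + 168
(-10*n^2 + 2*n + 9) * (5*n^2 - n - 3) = -50*n^4 + 20*n^3 + 73*n^2 - 15*n - 27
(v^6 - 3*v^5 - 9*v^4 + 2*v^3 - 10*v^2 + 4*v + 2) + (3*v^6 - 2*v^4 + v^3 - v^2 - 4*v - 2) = 4*v^6 - 3*v^5 - 11*v^4 + 3*v^3 - 11*v^2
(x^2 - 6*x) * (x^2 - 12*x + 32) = x^4 - 18*x^3 + 104*x^2 - 192*x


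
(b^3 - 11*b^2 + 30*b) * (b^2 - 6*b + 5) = b^5 - 17*b^4 + 101*b^3 - 235*b^2 + 150*b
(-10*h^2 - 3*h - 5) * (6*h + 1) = -60*h^3 - 28*h^2 - 33*h - 5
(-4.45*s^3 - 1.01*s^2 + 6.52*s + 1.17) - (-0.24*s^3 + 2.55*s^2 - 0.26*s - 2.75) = -4.21*s^3 - 3.56*s^2 + 6.78*s + 3.92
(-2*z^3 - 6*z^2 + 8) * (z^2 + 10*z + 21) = -2*z^5 - 26*z^4 - 102*z^3 - 118*z^2 + 80*z + 168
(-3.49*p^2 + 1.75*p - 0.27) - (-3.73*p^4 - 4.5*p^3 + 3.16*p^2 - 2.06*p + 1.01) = 3.73*p^4 + 4.5*p^3 - 6.65*p^2 + 3.81*p - 1.28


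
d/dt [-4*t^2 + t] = 1 - 8*t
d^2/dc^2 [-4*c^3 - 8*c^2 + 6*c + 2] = -24*c - 16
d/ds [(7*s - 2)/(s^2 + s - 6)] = (7*s^2 + 7*s - (2*s + 1)*(7*s - 2) - 42)/(s^2 + s - 6)^2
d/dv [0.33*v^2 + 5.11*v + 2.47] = 0.66*v + 5.11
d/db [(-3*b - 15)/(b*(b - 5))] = 3*(b^2 + 10*b - 25)/(b^2*(b^2 - 10*b + 25))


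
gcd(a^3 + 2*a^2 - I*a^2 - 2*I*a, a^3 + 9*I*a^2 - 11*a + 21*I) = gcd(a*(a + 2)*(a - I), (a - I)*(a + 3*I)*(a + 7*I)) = a - I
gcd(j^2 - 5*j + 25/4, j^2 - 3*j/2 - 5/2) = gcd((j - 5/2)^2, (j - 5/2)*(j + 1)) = j - 5/2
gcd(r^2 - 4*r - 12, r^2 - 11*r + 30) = r - 6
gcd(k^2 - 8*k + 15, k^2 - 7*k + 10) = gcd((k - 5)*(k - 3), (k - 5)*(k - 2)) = k - 5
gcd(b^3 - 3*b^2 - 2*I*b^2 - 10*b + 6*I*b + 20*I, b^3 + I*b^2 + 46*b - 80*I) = b - 2*I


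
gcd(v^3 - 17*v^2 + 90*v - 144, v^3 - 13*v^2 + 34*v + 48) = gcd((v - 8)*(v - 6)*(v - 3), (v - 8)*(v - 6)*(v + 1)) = v^2 - 14*v + 48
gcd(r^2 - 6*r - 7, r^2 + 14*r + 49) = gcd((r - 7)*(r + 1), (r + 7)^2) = 1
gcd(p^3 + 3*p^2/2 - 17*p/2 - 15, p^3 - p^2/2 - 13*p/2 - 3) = p^2 - p - 6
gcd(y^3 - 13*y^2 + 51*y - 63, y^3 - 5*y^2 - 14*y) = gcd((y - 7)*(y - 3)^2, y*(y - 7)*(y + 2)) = y - 7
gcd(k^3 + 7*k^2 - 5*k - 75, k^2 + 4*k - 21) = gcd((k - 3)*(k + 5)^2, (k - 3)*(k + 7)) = k - 3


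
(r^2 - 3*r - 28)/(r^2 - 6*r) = (r^2 - 3*r - 28)/(r*(r - 6))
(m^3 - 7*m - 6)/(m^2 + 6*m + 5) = (m^2 - m - 6)/(m + 5)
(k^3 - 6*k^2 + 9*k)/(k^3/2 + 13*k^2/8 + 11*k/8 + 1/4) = 8*k*(k^2 - 6*k + 9)/(4*k^3 + 13*k^2 + 11*k + 2)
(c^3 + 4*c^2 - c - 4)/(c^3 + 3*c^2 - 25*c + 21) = (c^2 + 5*c + 4)/(c^2 + 4*c - 21)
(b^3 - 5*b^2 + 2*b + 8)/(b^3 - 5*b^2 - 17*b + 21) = (b^3 - 5*b^2 + 2*b + 8)/(b^3 - 5*b^2 - 17*b + 21)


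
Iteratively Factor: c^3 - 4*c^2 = (c)*(c^2 - 4*c) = c^2*(c - 4)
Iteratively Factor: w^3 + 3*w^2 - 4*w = (w - 1)*(w^2 + 4*w) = w*(w - 1)*(w + 4)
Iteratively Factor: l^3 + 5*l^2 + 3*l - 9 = (l + 3)*(l^2 + 2*l - 3) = (l + 3)^2*(l - 1)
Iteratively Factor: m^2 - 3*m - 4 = (m - 4)*(m + 1)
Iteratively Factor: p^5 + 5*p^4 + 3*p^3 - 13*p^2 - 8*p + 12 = (p + 3)*(p^4 + 2*p^3 - 3*p^2 - 4*p + 4) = (p - 1)*(p + 3)*(p^3 + 3*p^2 - 4) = (p - 1)*(p + 2)*(p + 3)*(p^2 + p - 2) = (p - 1)*(p + 2)^2*(p + 3)*(p - 1)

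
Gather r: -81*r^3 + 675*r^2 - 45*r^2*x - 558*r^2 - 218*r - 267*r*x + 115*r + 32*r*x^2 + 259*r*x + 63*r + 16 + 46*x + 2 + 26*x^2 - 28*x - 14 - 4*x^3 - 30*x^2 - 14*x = -81*r^3 + r^2*(117 - 45*x) + r*(32*x^2 - 8*x - 40) - 4*x^3 - 4*x^2 + 4*x + 4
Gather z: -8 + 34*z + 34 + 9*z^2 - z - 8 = 9*z^2 + 33*z + 18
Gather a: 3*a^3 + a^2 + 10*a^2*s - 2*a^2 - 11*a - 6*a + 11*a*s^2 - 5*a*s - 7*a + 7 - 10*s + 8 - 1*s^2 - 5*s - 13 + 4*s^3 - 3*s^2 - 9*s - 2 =3*a^3 + a^2*(10*s - 1) + a*(11*s^2 - 5*s - 24) + 4*s^3 - 4*s^2 - 24*s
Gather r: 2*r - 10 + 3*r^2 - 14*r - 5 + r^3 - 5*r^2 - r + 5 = r^3 - 2*r^2 - 13*r - 10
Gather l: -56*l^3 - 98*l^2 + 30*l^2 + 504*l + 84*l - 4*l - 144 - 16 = -56*l^3 - 68*l^2 + 584*l - 160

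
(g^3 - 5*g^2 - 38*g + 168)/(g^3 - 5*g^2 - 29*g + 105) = (g^2 + 2*g - 24)/(g^2 + 2*g - 15)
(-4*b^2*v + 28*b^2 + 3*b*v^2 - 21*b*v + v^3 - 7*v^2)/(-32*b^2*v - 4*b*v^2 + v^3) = (-b*v + 7*b + v^2 - 7*v)/(v*(-8*b + v))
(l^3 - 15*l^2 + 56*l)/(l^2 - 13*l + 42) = l*(l - 8)/(l - 6)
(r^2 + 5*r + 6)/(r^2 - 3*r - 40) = (r^2 + 5*r + 6)/(r^2 - 3*r - 40)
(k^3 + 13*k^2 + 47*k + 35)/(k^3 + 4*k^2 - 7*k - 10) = (k + 7)/(k - 2)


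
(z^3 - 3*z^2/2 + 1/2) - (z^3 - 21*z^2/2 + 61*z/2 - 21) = 9*z^2 - 61*z/2 + 43/2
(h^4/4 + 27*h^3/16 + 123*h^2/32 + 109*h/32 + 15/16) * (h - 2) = h^5/4 + 19*h^4/16 + 15*h^3/32 - 137*h^2/32 - 47*h/8 - 15/8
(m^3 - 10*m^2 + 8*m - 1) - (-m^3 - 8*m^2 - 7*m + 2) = 2*m^3 - 2*m^2 + 15*m - 3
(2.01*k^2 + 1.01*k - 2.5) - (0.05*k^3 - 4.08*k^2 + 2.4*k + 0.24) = -0.05*k^3 + 6.09*k^2 - 1.39*k - 2.74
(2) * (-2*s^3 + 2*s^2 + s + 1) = -4*s^3 + 4*s^2 + 2*s + 2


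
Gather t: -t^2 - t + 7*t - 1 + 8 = -t^2 + 6*t + 7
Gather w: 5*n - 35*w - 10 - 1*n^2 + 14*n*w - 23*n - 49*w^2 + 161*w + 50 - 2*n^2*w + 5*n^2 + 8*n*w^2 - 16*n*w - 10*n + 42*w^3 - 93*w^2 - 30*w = 4*n^2 - 28*n + 42*w^3 + w^2*(8*n - 142) + w*(-2*n^2 - 2*n + 96) + 40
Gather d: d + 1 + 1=d + 2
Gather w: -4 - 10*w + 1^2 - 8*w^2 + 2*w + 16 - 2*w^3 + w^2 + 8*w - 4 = -2*w^3 - 7*w^2 + 9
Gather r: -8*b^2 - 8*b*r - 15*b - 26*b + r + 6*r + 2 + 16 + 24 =-8*b^2 - 41*b + r*(7 - 8*b) + 42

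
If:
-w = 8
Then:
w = -8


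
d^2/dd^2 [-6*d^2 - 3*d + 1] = -12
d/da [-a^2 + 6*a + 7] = 6 - 2*a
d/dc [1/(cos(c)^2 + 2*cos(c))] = 2*(sin(c)/cos(c)^2 + tan(c))/(cos(c) + 2)^2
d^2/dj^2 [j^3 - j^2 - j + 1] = 6*j - 2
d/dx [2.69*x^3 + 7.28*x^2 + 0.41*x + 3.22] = 8.07*x^2 + 14.56*x + 0.41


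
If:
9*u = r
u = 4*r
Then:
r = 0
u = 0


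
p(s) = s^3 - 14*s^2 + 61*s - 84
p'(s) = 3*s^2 - 28*s + 61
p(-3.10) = -437.43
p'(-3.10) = 176.63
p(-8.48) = -2217.83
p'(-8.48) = 514.17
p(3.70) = 0.69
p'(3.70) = -1.53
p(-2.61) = -356.36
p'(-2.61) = 154.52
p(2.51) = -3.28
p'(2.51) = 9.62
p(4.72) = -2.82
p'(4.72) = -4.32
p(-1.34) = -193.28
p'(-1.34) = 103.91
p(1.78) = -14.14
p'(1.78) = 20.67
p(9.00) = 60.00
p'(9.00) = 52.00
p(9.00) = 60.00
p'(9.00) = 52.00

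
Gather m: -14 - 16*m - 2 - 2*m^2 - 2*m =-2*m^2 - 18*m - 16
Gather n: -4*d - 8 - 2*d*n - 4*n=-4*d + n*(-2*d - 4) - 8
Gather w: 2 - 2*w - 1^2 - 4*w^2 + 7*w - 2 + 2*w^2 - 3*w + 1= -2*w^2 + 2*w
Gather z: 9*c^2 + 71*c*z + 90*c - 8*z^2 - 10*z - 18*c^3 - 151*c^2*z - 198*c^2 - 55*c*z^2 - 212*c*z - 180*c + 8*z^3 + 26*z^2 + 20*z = -18*c^3 - 189*c^2 - 90*c + 8*z^3 + z^2*(18 - 55*c) + z*(-151*c^2 - 141*c + 10)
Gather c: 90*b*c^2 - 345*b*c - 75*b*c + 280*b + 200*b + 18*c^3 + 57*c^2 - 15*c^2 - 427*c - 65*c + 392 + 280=480*b + 18*c^3 + c^2*(90*b + 42) + c*(-420*b - 492) + 672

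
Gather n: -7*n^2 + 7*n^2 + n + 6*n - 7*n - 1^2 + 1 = 0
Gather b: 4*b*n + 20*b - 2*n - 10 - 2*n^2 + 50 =b*(4*n + 20) - 2*n^2 - 2*n + 40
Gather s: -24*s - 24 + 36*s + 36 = 12*s + 12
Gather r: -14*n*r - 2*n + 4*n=-14*n*r + 2*n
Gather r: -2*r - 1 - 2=-2*r - 3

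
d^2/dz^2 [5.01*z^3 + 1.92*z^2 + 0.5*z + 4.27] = 30.06*z + 3.84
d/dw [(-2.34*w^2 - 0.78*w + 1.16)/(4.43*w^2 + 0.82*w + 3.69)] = (1.5366*w^2 - 27.5468*w - 3.8294)/(19.6249*w^4 + 7.2652*w^3 + 33.3658*w^2 + 6.0516*w + 13.6161)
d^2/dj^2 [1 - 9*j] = 0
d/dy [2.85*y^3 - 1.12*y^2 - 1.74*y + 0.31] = 8.55*y^2 - 2.24*y - 1.74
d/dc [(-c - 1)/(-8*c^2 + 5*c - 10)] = (8*c^2 - 5*c - (c + 1)*(16*c - 5) + 10)/(8*c^2 - 5*c + 10)^2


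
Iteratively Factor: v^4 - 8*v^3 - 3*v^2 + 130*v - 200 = (v - 5)*(v^3 - 3*v^2 - 18*v + 40) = (v - 5)*(v - 2)*(v^2 - v - 20) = (v - 5)*(v - 2)*(v + 4)*(v - 5)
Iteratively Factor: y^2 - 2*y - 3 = (y - 3)*(y + 1)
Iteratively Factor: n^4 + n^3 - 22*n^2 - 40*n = (n + 4)*(n^3 - 3*n^2 - 10*n) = (n + 2)*(n + 4)*(n^2 - 5*n) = n*(n + 2)*(n + 4)*(n - 5)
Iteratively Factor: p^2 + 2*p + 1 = (p + 1)*(p + 1)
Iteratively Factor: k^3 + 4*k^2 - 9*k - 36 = (k - 3)*(k^2 + 7*k + 12) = (k - 3)*(k + 4)*(k + 3)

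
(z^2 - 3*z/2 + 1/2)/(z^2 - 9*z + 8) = (z - 1/2)/(z - 8)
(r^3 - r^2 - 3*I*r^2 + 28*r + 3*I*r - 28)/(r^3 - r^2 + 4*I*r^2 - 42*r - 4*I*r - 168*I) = (r^2 - r*(1 + 7*I) + 7*I)/(r^2 - r - 42)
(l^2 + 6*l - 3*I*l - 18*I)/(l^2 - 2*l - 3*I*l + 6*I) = (l + 6)/(l - 2)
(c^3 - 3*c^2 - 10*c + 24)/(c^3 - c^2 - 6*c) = (-c^3 + 3*c^2 + 10*c - 24)/(c*(-c^2 + c + 6))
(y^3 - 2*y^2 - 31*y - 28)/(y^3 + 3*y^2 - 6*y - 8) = (y - 7)/(y - 2)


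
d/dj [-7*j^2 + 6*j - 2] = 6 - 14*j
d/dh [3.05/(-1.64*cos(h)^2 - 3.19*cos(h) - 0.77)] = -(10.004*cos(h) + 9.7295)*sin(h)/(1.64*cos(h)^2 + 3.19*cos(h) + 0.77)^2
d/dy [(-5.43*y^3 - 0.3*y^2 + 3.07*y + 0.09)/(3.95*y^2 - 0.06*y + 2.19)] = (-21.4485*y^4 + 0.6516*y^3 - 47.7836*y^2 - 2.025*y + 6.7287)/(15.6025*y^4 - 0.474*y^3 + 17.3046*y^2 - 0.2628*y + 4.7961)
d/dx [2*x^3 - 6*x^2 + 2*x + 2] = 6*x^2 - 12*x + 2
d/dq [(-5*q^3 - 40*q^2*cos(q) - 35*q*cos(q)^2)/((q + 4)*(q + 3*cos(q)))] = 5*(-q*(q + 4)*(3*sin(q) - 1)*(q^2 + 8*q*cos(q) + 7*cos(q)^2) + q*(q + 3*cos(q))*(q^2 + 8*q*cos(q) + 7*cos(q)^2) + (q + 4)*(q + 3*cos(q))*(8*q^2*sin(q) - 3*q^2 + 7*q*sin(2*q) - 16*q*cos(q) - 7*cos(q)^2))/((q + 4)^2*(q + 3*cos(q))^2)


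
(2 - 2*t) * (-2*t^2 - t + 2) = 4*t^3 - 2*t^2 - 6*t + 4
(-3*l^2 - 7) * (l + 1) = -3*l^3 - 3*l^2 - 7*l - 7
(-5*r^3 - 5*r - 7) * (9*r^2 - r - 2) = -45*r^5 + 5*r^4 - 35*r^3 - 58*r^2 + 17*r + 14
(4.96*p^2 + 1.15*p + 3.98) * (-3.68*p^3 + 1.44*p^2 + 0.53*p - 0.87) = -18.2528*p^5 + 2.9104*p^4 - 10.3616*p^3 + 2.0255*p^2 + 1.1089*p - 3.4626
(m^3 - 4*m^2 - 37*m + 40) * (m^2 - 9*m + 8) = m^5 - 13*m^4 + 7*m^3 + 341*m^2 - 656*m + 320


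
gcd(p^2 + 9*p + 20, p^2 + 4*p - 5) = p + 5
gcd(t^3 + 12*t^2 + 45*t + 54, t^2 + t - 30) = t + 6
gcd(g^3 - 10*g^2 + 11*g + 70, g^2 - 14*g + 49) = g - 7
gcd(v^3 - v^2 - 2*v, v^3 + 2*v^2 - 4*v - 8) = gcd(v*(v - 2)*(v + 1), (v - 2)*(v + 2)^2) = v - 2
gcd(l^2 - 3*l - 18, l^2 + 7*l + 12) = l + 3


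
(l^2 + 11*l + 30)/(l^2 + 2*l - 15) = (l + 6)/(l - 3)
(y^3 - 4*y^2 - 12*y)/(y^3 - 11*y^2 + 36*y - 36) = y*(y + 2)/(y^2 - 5*y + 6)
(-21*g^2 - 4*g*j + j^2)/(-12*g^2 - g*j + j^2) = (7*g - j)/(4*g - j)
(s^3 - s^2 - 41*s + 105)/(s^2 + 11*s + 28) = (s^2 - 8*s + 15)/(s + 4)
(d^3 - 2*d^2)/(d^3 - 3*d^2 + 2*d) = d/(d - 1)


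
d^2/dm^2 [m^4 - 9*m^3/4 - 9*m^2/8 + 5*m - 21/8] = 12*m^2 - 27*m/2 - 9/4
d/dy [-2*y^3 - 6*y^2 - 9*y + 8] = -6*y^2 - 12*y - 9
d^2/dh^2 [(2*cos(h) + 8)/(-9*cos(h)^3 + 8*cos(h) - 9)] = 2*(-2*(cos(h) + 4)*(27*cos(h)^2 - 8)^2*sin(h)^2 + (9*cos(h)^3 - 8*cos(h) + 9)^2*cos(h) + (9*cos(h)^3 - 8*cos(h) + 9)*(-135*(1 - cos(2*h))^2 + 20*cos(h) - 276*cos(2*h) - 324*cos(3*h) + 200)/4)/(9*cos(h)^3 - 8*cos(h) + 9)^3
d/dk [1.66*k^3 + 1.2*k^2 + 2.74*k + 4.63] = 4.98*k^2 + 2.4*k + 2.74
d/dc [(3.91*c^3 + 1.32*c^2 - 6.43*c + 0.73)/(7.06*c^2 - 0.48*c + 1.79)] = (27.6046*c^4 - 3.7536*c^3 + 65.7589*c^2 - 5.582*c - 11.1593)/(49.8436*c^4 - 6.7776*c^3 + 25.5052*c^2 - 1.7184*c + 3.2041)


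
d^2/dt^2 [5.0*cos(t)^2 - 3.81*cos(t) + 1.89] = 3.81*cos(t) - 10.0*cos(2*t)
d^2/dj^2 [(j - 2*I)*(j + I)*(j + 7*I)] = 6*j + 12*I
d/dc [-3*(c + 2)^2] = -6*c - 12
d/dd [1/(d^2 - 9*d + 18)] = (9 - 2*d)/(d^2 - 9*d + 18)^2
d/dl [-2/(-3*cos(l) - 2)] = 6*sin(l)/(3*cos(l) + 2)^2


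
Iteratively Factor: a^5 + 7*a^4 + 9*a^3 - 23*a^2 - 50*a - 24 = (a + 1)*(a^4 + 6*a^3 + 3*a^2 - 26*a - 24) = (a - 2)*(a + 1)*(a^3 + 8*a^2 + 19*a + 12) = (a - 2)*(a + 1)*(a + 3)*(a^2 + 5*a + 4) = (a - 2)*(a + 1)^2*(a + 3)*(a + 4)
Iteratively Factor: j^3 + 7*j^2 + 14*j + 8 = (j + 1)*(j^2 + 6*j + 8) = (j + 1)*(j + 2)*(j + 4)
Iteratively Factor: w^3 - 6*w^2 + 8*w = (w)*(w^2 - 6*w + 8) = w*(w - 2)*(w - 4)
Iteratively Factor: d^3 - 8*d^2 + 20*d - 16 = (d - 2)*(d^2 - 6*d + 8) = (d - 2)^2*(d - 4)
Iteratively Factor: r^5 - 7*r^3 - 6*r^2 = (r)*(r^4 - 7*r^2 - 6*r) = r*(r + 2)*(r^3 - 2*r^2 - 3*r) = r*(r + 1)*(r + 2)*(r^2 - 3*r) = r*(r - 3)*(r + 1)*(r + 2)*(r)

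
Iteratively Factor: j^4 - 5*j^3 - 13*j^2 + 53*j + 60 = (j - 5)*(j^3 - 13*j - 12) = (j - 5)*(j + 3)*(j^2 - 3*j - 4) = (j - 5)*(j - 4)*(j + 3)*(j + 1)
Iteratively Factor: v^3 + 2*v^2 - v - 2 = (v + 2)*(v^2 - 1) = (v + 1)*(v + 2)*(v - 1)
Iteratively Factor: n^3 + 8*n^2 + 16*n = (n)*(n^2 + 8*n + 16) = n*(n + 4)*(n + 4)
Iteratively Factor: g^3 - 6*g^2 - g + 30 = (g - 3)*(g^2 - 3*g - 10) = (g - 5)*(g - 3)*(g + 2)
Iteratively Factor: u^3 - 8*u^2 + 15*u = (u)*(u^2 - 8*u + 15) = u*(u - 5)*(u - 3)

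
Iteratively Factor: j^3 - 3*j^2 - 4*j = (j + 1)*(j^2 - 4*j) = j*(j + 1)*(j - 4)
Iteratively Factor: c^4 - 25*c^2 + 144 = (c + 3)*(c^3 - 3*c^2 - 16*c + 48) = (c - 4)*(c + 3)*(c^2 + c - 12) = (c - 4)*(c - 3)*(c + 3)*(c + 4)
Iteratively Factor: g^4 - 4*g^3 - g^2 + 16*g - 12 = (g + 2)*(g^3 - 6*g^2 + 11*g - 6) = (g - 1)*(g + 2)*(g^2 - 5*g + 6) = (g - 3)*(g - 1)*(g + 2)*(g - 2)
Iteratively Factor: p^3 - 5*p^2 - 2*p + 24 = (p - 3)*(p^2 - 2*p - 8) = (p - 3)*(p + 2)*(p - 4)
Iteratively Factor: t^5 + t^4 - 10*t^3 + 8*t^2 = (t - 1)*(t^4 + 2*t^3 - 8*t^2) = (t - 1)*(t + 4)*(t^3 - 2*t^2) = (t - 2)*(t - 1)*(t + 4)*(t^2) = t*(t - 2)*(t - 1)*(t + 4)*(t)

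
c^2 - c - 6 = (c - 3)*(c + 2)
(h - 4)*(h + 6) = h^2 + 2*h - 24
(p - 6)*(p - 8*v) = p^2 - 8*p*v - 6*p + 48*v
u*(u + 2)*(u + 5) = u^3 + 7*u^2 + 10*u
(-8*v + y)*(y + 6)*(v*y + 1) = -8*v^2*y^2 - 48*v^2*y + v*y^3 + 6*v*y^2 - 8*v*y - 48*v + y^2 + 6*y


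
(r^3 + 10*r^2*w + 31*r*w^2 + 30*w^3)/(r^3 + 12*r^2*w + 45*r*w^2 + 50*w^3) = (r + 3*w)/(r + 5*w)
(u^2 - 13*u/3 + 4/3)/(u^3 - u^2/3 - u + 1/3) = (u - 4)/(u^2 - 1)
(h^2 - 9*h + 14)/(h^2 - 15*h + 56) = (h - 2)/(h - 8)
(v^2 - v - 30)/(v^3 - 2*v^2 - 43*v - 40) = (v - 6)/(v^2 - 7*v - 8)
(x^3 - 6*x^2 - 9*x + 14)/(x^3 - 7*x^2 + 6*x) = (x^2 - 5*x - 14)/(x*(x - 6))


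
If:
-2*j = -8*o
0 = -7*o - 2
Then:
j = -8/7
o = -2/7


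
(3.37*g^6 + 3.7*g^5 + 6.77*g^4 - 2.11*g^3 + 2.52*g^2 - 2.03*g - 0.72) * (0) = 0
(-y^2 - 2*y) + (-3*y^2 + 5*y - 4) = -4*y^2 + 3*y - 4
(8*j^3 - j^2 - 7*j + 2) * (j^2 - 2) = 8*j^5 - j^4 - 23*j^3 + 4*j^2 + 14*j - 4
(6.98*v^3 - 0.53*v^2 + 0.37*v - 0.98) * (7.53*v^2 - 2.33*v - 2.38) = 52.5594*v^5 - 20.2543*v^4 - 12.5914*v^3 - 6.9801*v^2 + 1.4028*v + 2.3324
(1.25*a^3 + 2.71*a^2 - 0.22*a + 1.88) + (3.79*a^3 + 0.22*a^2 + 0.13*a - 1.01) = 5.04*a^3 + 2.93*a^2 - 0.09*a + 0.87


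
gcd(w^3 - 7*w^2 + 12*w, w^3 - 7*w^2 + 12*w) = w^3 - 7*w^2 + 12*w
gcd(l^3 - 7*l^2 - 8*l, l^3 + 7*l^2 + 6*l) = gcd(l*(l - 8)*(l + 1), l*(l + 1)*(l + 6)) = l^2 + l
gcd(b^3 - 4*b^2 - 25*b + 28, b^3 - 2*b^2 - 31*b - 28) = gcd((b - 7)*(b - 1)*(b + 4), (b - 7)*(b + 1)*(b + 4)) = b^2 - 3*b - 28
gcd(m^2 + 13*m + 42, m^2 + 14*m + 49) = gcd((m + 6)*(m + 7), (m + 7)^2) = m + 7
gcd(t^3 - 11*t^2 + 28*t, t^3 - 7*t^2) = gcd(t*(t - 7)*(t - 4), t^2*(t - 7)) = t^2 - 7*t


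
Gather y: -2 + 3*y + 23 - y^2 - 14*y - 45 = -y^2 - 11*y - 24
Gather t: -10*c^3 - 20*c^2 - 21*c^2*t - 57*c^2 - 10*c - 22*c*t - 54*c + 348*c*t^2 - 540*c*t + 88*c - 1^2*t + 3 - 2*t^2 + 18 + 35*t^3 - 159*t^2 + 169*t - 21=-10*c^3 - 77*c^2 + 24*c + 35*t^3 + t^2*(348*c - 161) + t*(-21*c^2 - 562*c + 168)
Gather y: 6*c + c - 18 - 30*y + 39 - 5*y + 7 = 7*c - 35*y + 28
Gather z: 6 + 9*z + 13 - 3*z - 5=6*z + 14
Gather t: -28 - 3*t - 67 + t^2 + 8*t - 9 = t^2 + 5*t - 104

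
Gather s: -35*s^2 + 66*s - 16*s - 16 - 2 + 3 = -35*s^2 + 50*s - 15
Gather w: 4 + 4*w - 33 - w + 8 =3*w - 21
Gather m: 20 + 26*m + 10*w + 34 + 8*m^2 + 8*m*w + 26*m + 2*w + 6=8*m^2 + m*(8*w + 52) + 12*w + 60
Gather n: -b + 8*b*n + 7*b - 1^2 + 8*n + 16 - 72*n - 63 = 6*b + n*(8*b - 64) - 48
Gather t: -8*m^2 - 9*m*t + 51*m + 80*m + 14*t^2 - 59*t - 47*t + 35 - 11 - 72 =-8*m^2 + 131*m + 14*t^2 + t*(-9*m - 106) - 48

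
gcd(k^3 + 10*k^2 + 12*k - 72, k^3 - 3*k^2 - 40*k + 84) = k^2 + 4*k - 12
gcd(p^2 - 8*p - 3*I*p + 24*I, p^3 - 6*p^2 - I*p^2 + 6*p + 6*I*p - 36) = p - 3*I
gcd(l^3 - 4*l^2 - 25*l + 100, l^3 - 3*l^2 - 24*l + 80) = l^2 + l - 20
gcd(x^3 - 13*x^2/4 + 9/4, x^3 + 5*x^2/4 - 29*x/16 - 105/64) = x + 3/4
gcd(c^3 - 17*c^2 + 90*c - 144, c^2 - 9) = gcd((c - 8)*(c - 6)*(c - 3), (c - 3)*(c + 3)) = c - 3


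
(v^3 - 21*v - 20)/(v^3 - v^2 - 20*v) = (v + 1)/v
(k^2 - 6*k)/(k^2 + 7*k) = (k - 6)/(k + 7)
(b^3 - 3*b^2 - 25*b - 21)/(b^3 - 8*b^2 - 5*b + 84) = (b + 1)/(b - 4)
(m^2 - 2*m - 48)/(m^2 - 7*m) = (m^2 - 2*m - 48)/(m*(m - 7))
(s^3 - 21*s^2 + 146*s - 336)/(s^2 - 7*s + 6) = (s^2 - 15*s + 56)/(s - 1)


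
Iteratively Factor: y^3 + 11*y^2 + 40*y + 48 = (y + 3)*(y^2 + 8*y + 16) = (y + 3)*(y + 4)*(y + 4)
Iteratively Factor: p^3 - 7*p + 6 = (p + 3)*(p^2 - 3*p + 2) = (p - 2)*(p + 3)*(p - 1)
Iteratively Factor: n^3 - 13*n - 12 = (n + 3)*(n^2 - 3*n - 4) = (n - 4)*(n + 3)*(n + 1)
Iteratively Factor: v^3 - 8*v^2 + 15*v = (v)*(v^2 - 8*v + 15) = v*(v - 5)*(v - 3)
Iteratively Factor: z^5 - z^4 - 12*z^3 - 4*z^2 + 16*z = (z + 2)*(z^4 - 3*z^3 - 6*z^2 + 8*z) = (z - 1)*(z + 2)*(z^3 - 2*z^2 - 8*z) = (z - 4)*(z - 1)*(z + 2)*(z^2 + 2*z) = z*(z - 4)*(z - 1)*(z + 2)*(z + 2)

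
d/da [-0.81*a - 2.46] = -0.810000000000000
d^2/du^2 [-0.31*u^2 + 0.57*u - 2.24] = -0.620000000000000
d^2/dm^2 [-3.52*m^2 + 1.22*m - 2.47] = -7.04000000000000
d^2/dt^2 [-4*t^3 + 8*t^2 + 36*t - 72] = 16 - 24*t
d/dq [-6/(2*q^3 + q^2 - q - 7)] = 6*(6*q^2 + 2*q - 1)/(2*q^3 + q^2 - q - 7)^2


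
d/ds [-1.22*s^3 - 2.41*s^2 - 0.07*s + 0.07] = -3.66*s^2 - 4.82*s - 0.07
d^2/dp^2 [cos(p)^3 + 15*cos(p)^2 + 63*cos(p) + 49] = -255*cos(p)/4 - 30*cos(2*p) - 9*cos(3*p)/4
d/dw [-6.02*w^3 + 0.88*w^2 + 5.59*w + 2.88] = -18.06*w^2 + 1.76*w + 5.59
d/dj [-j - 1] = -1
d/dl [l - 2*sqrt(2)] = 1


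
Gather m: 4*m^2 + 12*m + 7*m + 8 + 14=4*m^2 + 19*m + 22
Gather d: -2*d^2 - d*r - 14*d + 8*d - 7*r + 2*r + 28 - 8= -2*d^2 + d*(-r - 6) - 5*r + 20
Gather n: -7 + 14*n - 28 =14*n - 35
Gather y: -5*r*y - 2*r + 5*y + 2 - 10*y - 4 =-2*r + y*(-5*r - 5) - 2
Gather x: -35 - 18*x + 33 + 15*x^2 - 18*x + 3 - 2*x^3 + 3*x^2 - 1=-2*x^3 + 18*x^2 - 36*x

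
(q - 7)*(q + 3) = q^2 - 4*q - 21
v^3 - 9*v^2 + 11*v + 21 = (v - 7)*(v - 3)*(v + 1)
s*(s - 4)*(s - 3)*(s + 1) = s^4 - 6*s^3 + 5*s^2 + 12*s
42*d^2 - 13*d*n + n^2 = (-7*d + n)*(-6*d + n)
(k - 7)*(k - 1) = k^2 - 8*k + 7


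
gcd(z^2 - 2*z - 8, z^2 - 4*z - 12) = z + 2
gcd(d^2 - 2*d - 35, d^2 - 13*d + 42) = d - 7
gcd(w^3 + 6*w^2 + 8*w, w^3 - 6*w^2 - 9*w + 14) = w + 2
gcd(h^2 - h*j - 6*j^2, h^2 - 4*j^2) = h + 2*j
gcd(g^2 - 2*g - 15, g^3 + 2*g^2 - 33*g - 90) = g + 3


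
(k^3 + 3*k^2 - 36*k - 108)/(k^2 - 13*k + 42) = (k^2 + 9*k + 18)/(k - 7)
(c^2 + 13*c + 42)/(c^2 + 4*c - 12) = (c + 7)/(c - 2)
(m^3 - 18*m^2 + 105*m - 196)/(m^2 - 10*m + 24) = (m^2 - 14*m + 49)/(m - 6)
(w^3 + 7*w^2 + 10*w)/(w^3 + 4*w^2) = (w^2 + 7*w + 10)/(w*(w + 4))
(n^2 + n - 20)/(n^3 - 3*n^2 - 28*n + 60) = (n - 4)/(n^2 - 8*n + 12)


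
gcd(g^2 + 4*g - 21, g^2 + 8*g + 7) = g + 7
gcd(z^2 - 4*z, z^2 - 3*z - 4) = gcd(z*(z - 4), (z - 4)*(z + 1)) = z - 4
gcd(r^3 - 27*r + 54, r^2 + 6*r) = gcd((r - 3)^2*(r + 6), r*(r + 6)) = r + 6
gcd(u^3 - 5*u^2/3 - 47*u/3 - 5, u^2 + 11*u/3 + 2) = u + 3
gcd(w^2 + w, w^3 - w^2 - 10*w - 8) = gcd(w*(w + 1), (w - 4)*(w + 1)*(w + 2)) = w + 1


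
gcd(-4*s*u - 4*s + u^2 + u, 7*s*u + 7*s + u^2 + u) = u + 1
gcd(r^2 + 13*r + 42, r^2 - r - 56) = r + 7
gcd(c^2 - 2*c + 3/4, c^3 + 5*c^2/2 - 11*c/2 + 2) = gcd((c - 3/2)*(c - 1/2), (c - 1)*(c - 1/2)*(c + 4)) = c - 1/2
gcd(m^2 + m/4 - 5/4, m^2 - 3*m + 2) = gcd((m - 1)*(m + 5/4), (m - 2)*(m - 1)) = m - 1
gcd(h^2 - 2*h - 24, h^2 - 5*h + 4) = 1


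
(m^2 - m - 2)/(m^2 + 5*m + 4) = (m - 2)/(m + 4)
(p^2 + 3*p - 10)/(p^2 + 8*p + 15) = (p - 2)/(p + 3)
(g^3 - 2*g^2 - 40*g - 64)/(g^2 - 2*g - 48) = (g^2 + 6*g + 8)/(g + 6)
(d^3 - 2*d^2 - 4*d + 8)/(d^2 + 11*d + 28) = (d^3 - 2*d^2 - 4*d + 8)/(d^2 + 11*d + 28)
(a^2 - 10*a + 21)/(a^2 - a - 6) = (a - 7)/(a + 2)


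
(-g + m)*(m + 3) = -g*m - 3*g + m^2 + 3*m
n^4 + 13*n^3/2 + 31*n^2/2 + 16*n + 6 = (n + 1)*(n + 3/2)*(n + 2)^2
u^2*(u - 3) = u^3 - 3*u^2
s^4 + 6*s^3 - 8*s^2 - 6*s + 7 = (s - 1)^2*(s + 1)*(s + 7)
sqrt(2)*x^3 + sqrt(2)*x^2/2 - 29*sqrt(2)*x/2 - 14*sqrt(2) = (x - 4)*(x + 7/2)*(sqrt(2)*x + sqrt(2))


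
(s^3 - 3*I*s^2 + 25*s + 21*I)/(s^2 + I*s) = s - 4*I + 21/s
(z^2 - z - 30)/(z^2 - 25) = (z - 6)/(z - 5)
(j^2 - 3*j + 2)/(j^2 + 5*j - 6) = (j - 2)/(j + 6)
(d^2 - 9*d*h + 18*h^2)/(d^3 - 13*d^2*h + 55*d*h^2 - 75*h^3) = (d - 6*h)/(d^2 - 10*d*h + 25*h^2)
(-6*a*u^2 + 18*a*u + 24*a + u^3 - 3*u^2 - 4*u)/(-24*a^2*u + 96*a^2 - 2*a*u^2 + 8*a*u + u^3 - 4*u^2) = (u + 1)/(4*a + u)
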